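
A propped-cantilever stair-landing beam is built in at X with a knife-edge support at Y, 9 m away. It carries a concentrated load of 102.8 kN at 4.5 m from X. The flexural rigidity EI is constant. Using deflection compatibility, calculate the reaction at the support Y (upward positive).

R_Y = 32.12 kN

Remove the prop at Y; the released (primary) structure is a cantilever built in at X.
Downward deflection at the released point Y due to the loads:
  point load 102.8 at a = 4.5: Pa²(3L − a)/(6EI) = 7806/EI
Tip deflection under a unit load at Y: L³/(3EI) = 243/EI.
Compatibility at Y: δ_0 − R_Y·δ_{YY} = 0, so R_Y = 7806/243 = 32.12 kN.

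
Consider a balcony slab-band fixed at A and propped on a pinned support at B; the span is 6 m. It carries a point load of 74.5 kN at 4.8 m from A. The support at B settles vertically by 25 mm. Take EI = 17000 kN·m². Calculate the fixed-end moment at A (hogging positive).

M_A = 78.33 kN·m

Choose R_B as the redundant. The primary structure is the cantilever fixed at A.
Free-end deflection of the primary structure under the applied loading (downward +):
  point load 74.5 at a = 4.8: Pa²(3L − a)/(6EI) = 3776/EI
Tip deflection under a unit load at B: L³/(3EI) = 72/EI.
With EI = 17000 kN·m²: δ_0 = 0.22213 m and δ_{BB} = 0.004235 m/kN.
Compatibility — the beam at B must follow the support down by 0.025 m: δ_0 − R_B·δ_{BB} = 0.025, so R_B = (0.22213 − 0.025)/0.004235 = 46.55 kN.
Moment equilibrium about A: M_A = Σ(load moments about A) − R_B·L = 357.6 − 46.55×6 = 78.33 kN·m.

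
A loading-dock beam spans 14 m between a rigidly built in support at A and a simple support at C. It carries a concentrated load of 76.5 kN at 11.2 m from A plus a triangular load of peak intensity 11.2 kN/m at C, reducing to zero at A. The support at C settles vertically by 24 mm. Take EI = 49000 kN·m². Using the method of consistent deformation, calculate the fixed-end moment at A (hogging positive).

M_A = 248.9 kN·m

Release the roller at C. Primary structure: cantilever fixed at A.
Free-end deflection of the primary structure under the applied loading (downward +):
  point load 76.5 at a = 11.2: Pa²(3L − a)/(6EI) = 49260/EI
  triangular load, peak 11.2 at the free end: 11w₀L⁴/(120EI) = 39440/EI
  δ_0 = 88701/EI
Flexibility coefficient — unit upward force at C: δ_{CC} = L³/(3EI) = 914.7/EI.
With EI = 49000 kN·m²: δ_0 = 1.8102 m and δ_{CC} = 0.018667 m/kN.
Compatibility — the beam at C must follow the support down by 0.024 m: δ_0 − R_C·δ_{CC} = 0.024, so R_C = (1.8102 − 0.024)/0.018667 = 95.69 kN.
Moment equilibrium about A: M_A = Σ(load moments about A) − R_C·L = 1589 − 95.69×14 = 248.9 kN·m.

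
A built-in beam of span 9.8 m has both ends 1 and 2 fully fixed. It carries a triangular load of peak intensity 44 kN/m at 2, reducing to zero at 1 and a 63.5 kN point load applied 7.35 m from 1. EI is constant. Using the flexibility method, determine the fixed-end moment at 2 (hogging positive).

M_2 = 298.8 kN·m

Take the two fixed-end moments M_1, M_2 as redundants; the released structure is the simple span 12.
On the primary (simply-supported) span, the end slopes from the loading are:
  at 1: triangular load, peak 44: 7w₀L³/(360EI) = 805.2/EI
  at 2: triangular load, peak 44: w₀L³/(45EI) = 920.3/EI
  at 1: point load 63.5 at a = 7.35: Pab(L + b)/(6LEI) = 238.2/EI
  at 2: point load 63.5 at a = 7.35: Pab(L + a)/(6LEI) = 333.5/EI
  θ_10 = 1043/EI,  θ_20 = 1254/EI
Flexibility coefficients: a unit moment at one end gives L/(3EI) there and L/(6EI) at the far end, so f₁₁ = f₂₂ = 3.267/EI and f₁₂ = f₂₁ = 1.633/EI.
Compatibility — zero rotation at each built-in end:
  3.267 M_1 + 1.633 M_2 = 1043
  1.633 M_1 + 3.267 M_2 = 1254
Solving the pair gives M_1 = 170 kN·m and M_2 = 298.8 kN·m (hogging).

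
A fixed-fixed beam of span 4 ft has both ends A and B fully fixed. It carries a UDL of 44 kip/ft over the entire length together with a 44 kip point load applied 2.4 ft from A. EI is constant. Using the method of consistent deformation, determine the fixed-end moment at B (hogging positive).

Release both end moments; the primary structure is a simply-supported span AB with redundants M_A and M_B.
End rotations of the released simple span under the applied load (×1/EI):
  at A: UDL 44: wL³/(24EI) = 117.3/EI
  at B: UDL 44: wL³/(24EI) = 117.3/EI
  at A: point load 44 at a = 2.4: Pab(L + b)/(6LEI) = 39.42/EI
  at B: point load 44 at a = 2.4: Pab(L + a)/(6LEI) = 45.06/EI
  θ_A0 = 156.8/EI,  θ_B0 = 162.4/EI
Flexibility coefficients: a unit moment at one end gives L/(3EI) there and L/(6EI) at the far end, so f₁₁ = f₂₂ = 1.333/EI and f₁₂ = f₂₁ = 0.6667/EI.
Compatibility — zero rotation at each built-in end:
  1.333 M_A + 0.6667 M_B = 156.8
  0.6667 M_A + 1.333 M_B = 162.4
Solving the pair gives M_A = 75.56 kip·ft and M_B = 84.01 kip·ft (hogging).

M_B = 84.01 kip·ft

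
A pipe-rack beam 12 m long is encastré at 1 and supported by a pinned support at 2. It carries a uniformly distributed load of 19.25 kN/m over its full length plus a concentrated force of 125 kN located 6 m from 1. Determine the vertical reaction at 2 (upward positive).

R_2 = 125.7 kN

Remove the prop at 2; the released (primary) structure is a cantilever built in at 1.
Downward deflection at the released point 2 due to the loads:
  UDL 19.25: wL⁴/(8EI) = 49896/EI
  point load 125 at a = 6: Pa²(3L − a)/(6EI) = 22500/EI
  δ_0 = 72396/EI
Flexibility coefficient — unit upward force at 2: δ_{22} = L³/(3EI) = 576/EI.
Compatibility at 2: δ_0 − R_2·δ_{22} = 0, so R_2 = 72396/576 = 125.7 kN.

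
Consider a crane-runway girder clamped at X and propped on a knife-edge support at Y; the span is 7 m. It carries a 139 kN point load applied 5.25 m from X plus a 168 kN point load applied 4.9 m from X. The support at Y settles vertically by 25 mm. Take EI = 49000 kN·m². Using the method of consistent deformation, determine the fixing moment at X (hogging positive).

M_X = 349.5 kN·m

Release the roller at Y. Primary structure: cantilever fixed at X.
Deflection at Y on the released cantilever, summing each load's contribution:
  point load 139 at a = 5.25: Pa²(3L − a)/(6EI) = 10057/EI
  point load 168 at a = 4.9: Pa²(3L − a)/(6EI) = 10824/EI
  δ_0 = 20881/EI
Flexibility coefficient — unit upward force at Y: δ_{YY} = L³/(3EI) = 114.3/EI.
With EI = 49000 kN·m²: δ_0 = 0.42613 m and δ_{YY} = 0.002333 m/kN.
Compatibility — the beam at Y must follow the support down by 0.025 m: δ_0 − R_Y·δ_{YY} = 0.025, so R_Y = (0.42613 − 0.025)/0.002333 = 171.9 kN.
Moment equilibrium about X: M_X = Σ(load moments about X) − R_Y·L = 1553 − 171.9×7 = 349.5 kN·m.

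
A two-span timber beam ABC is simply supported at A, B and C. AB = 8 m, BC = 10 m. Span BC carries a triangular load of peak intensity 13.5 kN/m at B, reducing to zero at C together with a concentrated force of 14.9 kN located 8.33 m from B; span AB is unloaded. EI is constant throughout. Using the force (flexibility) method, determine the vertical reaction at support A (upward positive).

Release continuity at B by inserting a hinge; the redundant is the internal moment M_B. The primary structure is two simply-supported spans AB and BC.
Discontinuity in slope at B on the released structure — sum the simple-span end rotations:
  span BC: triangular load, peak 13.5: w₀L³/(45EI) = 300/EI
  span BC: point load 14.9 at a = 8.33: Pab(L + b)/(6LEI) = 40.32/EI
  relative rotation θ_0 = (0 + 340.3)/EI = 340.3/EI
A unit hogging moment at B produces rotation L₁/(3EI) + L₂/(3EI) = 6/EI.
Slope continuity at B: θ_0 = M_B·6/EI, so M_B = 340.3/6 = 56.72 kN·m (hogging).
Span AB, ΣM about A with M_B applied at B: R_B^{AB}·8 = 0 + 56.72, so R_B^{AB} = 7.09 kN and R_A = 0 − 7.09 = -7.09 kN.

R_A = -7.09 kN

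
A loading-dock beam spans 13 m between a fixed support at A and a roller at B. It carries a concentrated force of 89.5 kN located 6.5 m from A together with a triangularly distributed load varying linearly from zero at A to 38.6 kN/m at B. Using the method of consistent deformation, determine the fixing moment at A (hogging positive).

M_A = 598.7 kN·m

Release the roller at B. Primary structure: cantilever fixed at A.
Primary-structure tip deflection at B by superposition:
  point load 89.5 at a = 6.5: Pa²(3L − a)/(6EI) = 20482/EI
  triangular load, peak 38.6 at the free end: 11w₀L⁴/(120EI) = 101058/EI
  δ_0 = 121541/EI
Tip deflection under a unit load at B: L³/(3EI) = 732.3/EI.
Compatibility at B: δ_0 − R_B·δ_{BB} = 0, so R_B = 121541/732.3 = 166 kN.
Moment equilibrium about A: M_A = Σ(load moments about A) − R_B·L = 2756 − 166×13 = 598.7 kN·m.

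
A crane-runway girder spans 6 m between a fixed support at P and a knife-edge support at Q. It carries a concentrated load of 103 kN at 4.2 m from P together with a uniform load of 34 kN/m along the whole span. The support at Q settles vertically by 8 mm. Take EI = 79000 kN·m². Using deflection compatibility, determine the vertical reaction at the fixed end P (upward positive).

Release the roller at Q. Primary structure: cantilever fixed at P.
Deflection at Q on the released cantilever, summing each load's contribution:
  point load 103 at a = 4.2: Pa²(3L − a)/(6EI) = 4179/EI
  UDL 34: wL⁴/(8EI) = 5508/EI
  δ_0 = 9687/EI
Tip deflection under a unit load at Q: L³/(3EI) = 72/EI.
With EI = 79000 kN·m²: δ_0 = 0.12262 m and δ_{QQ} = 0.000911 m/kN.
Compatibility — the beam at Q must follow the support down by 0.008 m: δ_0 − R_Q·δ_{QQ} = 0.008, so R_Q = (0.12262 − 0.008)/0.000911 = 125.8 kN.
Vertical equilibrium: R_P = ΣP − R_Q = 307 − 125.8 = 181.2 kN.

R_P = 181.2 kN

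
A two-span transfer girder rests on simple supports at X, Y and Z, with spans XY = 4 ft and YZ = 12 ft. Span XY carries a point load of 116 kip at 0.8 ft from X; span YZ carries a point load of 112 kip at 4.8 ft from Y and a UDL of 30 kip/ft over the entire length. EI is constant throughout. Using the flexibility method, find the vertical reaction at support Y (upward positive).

Insert a hinge at Y; M_Y is the redundant, and each span becomes simply supported.
Discontinuity in slope at Y on the released structure — sum the simple-span end rotations:
  span XY: point load 116 at a = 0.8: Pab(L + a)/(6LEI) = 59.39/EI
  span YZ: point load 112 at a = 4.8: Pab(L + b)/(6LEI) = 1032/EI
  span YZ: UDL 30: wL³/(24EI) = 2160/EI
  relative rotation θ_0 = (59.39 + 3192)/EI = 3252/EI
A unit hogging moment at Y produces rotation L₁/(3EI) + L₂/(3EI) = 5.333/EI.
Slope continuity at Y: θ_0 = M_Y·5.333/EI, so M_Y = 3252/5.333 = 609.7 kip·ft (hogging).
Span XY, ΣM about X with M_Y applied at Y: R_Y^{XY}·4 = 92.8 + 609.7, so R_Y^{XY} = 175.6 kip and R_X = 116 − 175.6 = -59.62 kip.
Span YZ, ΣM about Z: R_Y^{YZ}·12 = 2966 + 609.7, so R_Y^{YZ} = 298 kip and R_Z = 472 − 298 = 174 kip.
R_Y = 175.6 + 298 = 473.6 kip.

R_Y = 473.6 kip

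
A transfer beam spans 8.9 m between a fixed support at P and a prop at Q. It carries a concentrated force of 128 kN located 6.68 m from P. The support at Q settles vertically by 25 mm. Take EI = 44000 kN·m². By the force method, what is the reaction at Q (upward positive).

Release the roller at Q. Primary structure: cantilever fixed at P.
Free-end deflection of the primary structure under the applied loading (downward +):
  point load 128 at a = 6.68: Pa²(3L − a)/(6EI) = 19058/EI
Tip deflection under a unit load at Q: L³/(3EI) = 235/EI.
With EI = 44000 kN·m²: δ_0 = 0.43313 m and δ_{QQ} = 0.005341 m/kN.
Compatibility — the beam at Q must follow the support down by 0.025 m: δ_0 − R_Q·δ_{QQ} = 0.025, so R_Q = (0.43313 − 0.025)/0.005341 = 76.42 kN.

R_Q = 76.42 kN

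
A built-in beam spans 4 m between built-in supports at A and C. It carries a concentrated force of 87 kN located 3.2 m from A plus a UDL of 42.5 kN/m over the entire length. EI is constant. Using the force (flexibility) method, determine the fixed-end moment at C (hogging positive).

Take the two fixed-end moments M_A, M_C as redundants; the released structure is the simple span AC.
Simple-span end rotations at A and C under the given loads:
  at A: point load 87 at a = 3.2: Pab(L + b)/(6LEI) = 44.54/EI
  at C: point load 87 at a = 3.2: Pab(L + a)/(6LEI) = 66.82/EI
  at A: UDL 42.5: wL³/(24EI) = 113.3/EI
  at C: UDL 42.5: wL³/(24EI) = 113.3/EI
  θ_A0 = 157.9/EI,  θ_C0 = 180.1/EI
Flexibility coefficients: a unit moment at one end gives L/(3EI) there and L/(6EI) at the far end, so f₁₁ = f₂₂ = 1.333/EI and f₁₂ = f₂₁ = 0.6667/EI.
Compatibility — zero rotation at each built-in end:
  1.333 M_A + 0.6667 M_C = 157.9
  0.6667 M_A + 1.333 M_C = 180.1
Solving the pair gives M_A = 67.8 kN·m and M_C = 101.2 kN·m (hogging).

M_C = 101.2 kN·m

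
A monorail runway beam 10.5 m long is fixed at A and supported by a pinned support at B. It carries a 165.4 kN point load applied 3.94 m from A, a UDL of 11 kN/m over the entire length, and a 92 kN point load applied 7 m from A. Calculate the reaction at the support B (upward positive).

R_B = 121.6 kN

Take the reaction at B as the redundant and release it; the primary structure is a cantilever fixed at A.
Free-end deflection of the primary structure under the applied loading (downward +):
  point load 165.4 at a = 3.94: Pa²(3L − a)/(6EI) = 11794/EI
  UDL 11: wL⁴/(8EI) = 16713/EI
  point load 92 at a = 7: Pa²(3L − a)/(6EI) = 18408/EI
  δ_0 = 46915/EI
Tip deflection under a unit load at B: L³/(3EI) = 385.9/EI.
The prop prevents deflection at B: R_B = δ_0/δ_{BB} = 46915/385.9 = 121.6 kN.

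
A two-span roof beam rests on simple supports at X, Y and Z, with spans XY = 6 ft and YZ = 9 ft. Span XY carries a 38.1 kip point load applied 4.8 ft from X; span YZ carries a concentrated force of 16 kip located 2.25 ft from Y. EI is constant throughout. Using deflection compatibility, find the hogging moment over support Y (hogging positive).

Take M_Y as the redundant. Released structure: two simple spans XY and YZ with a hinge at Y.
Discontinuity in slope at Y on the released structure — sum the simple-span end rotations:
  span XY: point load 38.1 at a = 4.8: Pab(L + a)/(6LEI) = 65.84/EI
  span YZ: point load 16 at a = 2.25: Pab(L + b)/(6LEI) = 70.88/EI
  relative rotation θ_0 = (65.84 + 70.88)/EI = 136.7/EI
A unit hogging moment at Y produces rotation L₁/(3EI) + L₂/(3EI) = 5/EI.
Slope continuity at Y: θ_0 = M_Y·5/EI, so M_Y = 136.7/5 = 27.34 kip·ft (hogging).

M_Y = 27.34 kip·ft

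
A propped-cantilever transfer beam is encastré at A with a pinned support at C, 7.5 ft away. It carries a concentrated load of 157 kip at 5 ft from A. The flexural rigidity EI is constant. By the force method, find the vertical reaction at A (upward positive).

Release the roller at C. Primary structure: cantilever fixed at A.
Deflection at C on the released cantilever, summing each load's contribution:
  point load 157 at a = 5: Pa²(3L − a)/(6EI) = 11448/EI
Tip deflection under a unit load at C: L³/(3EI) = 140.6/EI.
Compatibility at C: δ_0 − R_C·δ_{CC} = 0, so R_C = 11448/140.6 = 81.41 kip.
Vertical equilibrium: R_A = ΣP − R_C = 157 − 81.41 = 75.59 kip.

R_A = 75.59 kip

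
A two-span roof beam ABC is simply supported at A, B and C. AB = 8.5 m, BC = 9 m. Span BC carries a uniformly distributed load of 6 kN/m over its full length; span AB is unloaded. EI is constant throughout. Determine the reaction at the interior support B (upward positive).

Insert a hinge at B; M_B is the redundant, and each span becomes simply supported.
End slopes at the hinge B, treating each span as simply supported:
  span BC: UDL 6: wL³/(24EI) = 182.2/EI
  relative rotation θ_0 = (0 + 182.2)/EI = 182.2/EI
A unit hogging moment at B produces rotation L₁/(3EI) + L₂/(3EI) = 5.833/EI.
Slope continuity at B: θ_0 = M_B·5.833/EI, so M_B = 182.2/5.833 = 31.24 kN·m (hogging).
Span AB, ΣM about A with M_B applied at B: R_B^{AB}·8.5 = 0 + 31.24, so R_B^{AB} = 3.676 kN and R_A = 0 − 3.676 = -3.676 kN.
Span BC, ΣM about C: R_B^{BC}·9 = 243 + 31.24, so R_B^{BC} = 30.47 kN and R_C = 54 − 30.47 = 23.53 kN.
R_B = 3.676 + 30.47 = 34.15 kN.

R_B = 34.15 kN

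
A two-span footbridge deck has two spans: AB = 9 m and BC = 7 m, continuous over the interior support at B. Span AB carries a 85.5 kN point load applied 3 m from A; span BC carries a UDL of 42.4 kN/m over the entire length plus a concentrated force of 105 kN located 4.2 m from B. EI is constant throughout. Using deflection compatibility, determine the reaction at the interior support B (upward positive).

R_B = 277.8 kN

Release continuity at B by inserting a hinge; the redundant is the internal moment M_B. The primary structure is two simply-supported spans AB and BC.
Discontinuity in slope at B on the released structure — sum the simple-span end rotations:
  span AB: point load 85.5 at a = 3: Pab(L + a)/(6LEI) = 342/EI
  span BC: UDL 42.4: wL³/(24EI) = 606/EI
  span BC: point load 105 at a = 4.2: Pab(L + b)/(6LEI) = 288.1/EI
  relative rotation θ_0 = (342 + 894.1)/EI = 1236/EI
A unit hogging moment at B produces rotation L₁/(3EI) + L₂/(3EI) = 5.333/EI.
Slope continuity at B: θ_0 = M_B·5.333/EI, so M_B = 1236/5.333 = 231.8 kN·m (hogging).
Span AB, ΣM about A with M_B applied at B: R_B^{AB}·9 = 256.5 + 231.8, so R_B^{AB} = 54.25 kN and R_A = 85.5 − 54.25 = 31.25 kN.
Span BC, ΣM about C: R_B^{BC}·7 = 1333 + 231.8, so R_B^{BC} = 223.5 kN and R_C = 401.8 − 223.5 = 178.3 kN.
R_B = 54.25 + 223.5 = 277.8 kN.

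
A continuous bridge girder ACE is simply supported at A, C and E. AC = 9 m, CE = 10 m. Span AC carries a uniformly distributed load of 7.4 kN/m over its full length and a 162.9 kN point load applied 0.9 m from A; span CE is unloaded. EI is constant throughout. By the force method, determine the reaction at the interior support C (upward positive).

R_C = 64.34 kN

Release continuity at C by inserting a hinge; the redundant is the internal moment M_C. The primary structure is two simply-supported spans AC and CE.
Discontinuity in slope at C on the released structure — sum the simple-span end rotations:
  span AC: UDL 7.4: wL³/(24EI) = 224.8/EI
  span AC: point load 162.9 at a = 0.9: Pab(L + a)/(6LEI) = 217.7/EI
  relative rotation θ_0 = (442.5 + 0)/EI = 442.5/EI
A unit hogging moment at C produces rotation L₁/(3EI) + L₂/(3EI) = 6.333/EI.
Compatibility: M_C·(L₁+L₂)/(3EI) = θ_0, giving M_C = 69.87 kN·m (hogging).
Span AC, ΣM about A with M_C applied at C: R_C^{AC}·9 = 446.3 + 69.87, so R_C^{AC} = 57.35 kN and R_A = 229.5 − 57.35 = 172.1 kN.
Span CE, ΣM about E: R_C^{CE}·10 = 0 + 69.87, so R_C^{CE} = 6.987 kN and R_E = 0 − 6.987 = -6.987 kN.
R_C = 57.35 + 6.987 = 64.34 kN.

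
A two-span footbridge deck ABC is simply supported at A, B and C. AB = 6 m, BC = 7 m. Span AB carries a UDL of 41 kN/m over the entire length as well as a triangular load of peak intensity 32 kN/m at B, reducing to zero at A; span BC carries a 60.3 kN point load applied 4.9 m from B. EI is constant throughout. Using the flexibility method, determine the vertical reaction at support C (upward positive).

R_C = 20.55 kN

Release continuity at B by inserting a hinge; the redundant is the internal moment M_B. The primary structure is two simply-supported spans AB and BC.
Rotations at B on the released spans (each span's end-slope, ×1/EI):
  span AB: UDL 41: wL³/(24EI) = 369/EI
  span AB: triangular load, peak 32: w₀L³/(45EI) = 153.6/EI
  span BC: point load 60.3 at a = 4.9: Pab(L + b)/(6LEI) = 134.4/EI
  relative rotation θ_0 = (522.6 + 134.4)/EI = 657/EI
A unit hogging moment at B produces rotation L₁/(3EI) + L₂/(3EI) = 4.333/EI.
Compatibility: M_B·(L₁+L₂)/(3EI) = θ_0, giving M_B = 151.6 kN·m (hogging).
Span BC, ΣM about C: R_B^{BC}·7 = 126.6 + 151.6, so R_B^{BC} = 39.75 kN and R_C = 60.3 − 39.75 = 20.55 kN.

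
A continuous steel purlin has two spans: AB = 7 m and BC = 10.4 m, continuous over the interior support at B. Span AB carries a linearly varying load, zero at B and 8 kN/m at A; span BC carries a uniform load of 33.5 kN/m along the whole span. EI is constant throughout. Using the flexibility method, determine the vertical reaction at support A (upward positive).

Release continuity at B by inserting a hinge; the redundant is the internal moment M_B. The primary structure is two simply-supported spans AB and BC.
Rotations at B on the released spans (each span's end-slope, ×1/EI):
  span AB: triangular load, peak 8: 7w₀L³/(360EI) = 53.36/EI
  span BC: UDL 33.5: wL³/(24EI) = 1570/EI
  relative rotation θ_0 = (53.36 + 1570)/EI = 1623/EI
A unit hogging moment at B produces rotation L₁/(3EI) + L₂/(3EI) = 5.8/EI.
Slope continuity at B: θ_0 = M_B·5.8/EI, so M_B = 1623/5.8 = 279.9 kN·m (hogging).
Span AB, ΣM about A with M_B applied at B: R_B^{AB}·7 = 65.33 + 279.9, so R_B^{AB} = 49.32 kN and R_A = 28 − 49.32 = -21.32 kN.

R_A = -21.32 kN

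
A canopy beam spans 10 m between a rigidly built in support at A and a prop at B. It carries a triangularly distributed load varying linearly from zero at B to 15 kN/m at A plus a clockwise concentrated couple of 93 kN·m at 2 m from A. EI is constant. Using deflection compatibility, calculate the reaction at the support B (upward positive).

R_B = 20.02 kN

Take the reaction at B as the redundant and release it; the primary structure is a cantilever fixed at A.
Free-end deflection of the primary structure under the applied loading (downward +):
  triangular load, peak 15 at the fixed end: w₀L⁴/(30EI) = 5000/EI
  clockwise couple 93 at a = 2: M₀a(2L − a)/(2EI) = 1674/EI
  δ_0 = 6674/EI
Flexibility coefficient — unit upward force at B: δ_{BB} = L³/(3EI) = 333.3/EI.
Compatibility at B: δ_0 − R_B·δ_{BB} = 0, so R_B = 6674/333.3 = 20.02 kN.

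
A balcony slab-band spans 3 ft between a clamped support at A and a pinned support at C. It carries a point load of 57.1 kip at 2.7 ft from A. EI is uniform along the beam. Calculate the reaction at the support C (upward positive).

R_C = 48.56 kip

Choose R_C as the redundant. The primary structure is the cantilever fixed at A.
Primary-structure tip deflection at C by superposition:
  point load 57.1 at a = 2.7: Pa²(3L − a)/(6EI) = 437.1/EI
Flexibility coefficient — unit upward force at C: δ_{CC} = L³/(3EI) = 9/EI.
The prop prevents deflection at C: R_C = δ_0/δ_{CC} = 437.1/9 = 48.56 kip.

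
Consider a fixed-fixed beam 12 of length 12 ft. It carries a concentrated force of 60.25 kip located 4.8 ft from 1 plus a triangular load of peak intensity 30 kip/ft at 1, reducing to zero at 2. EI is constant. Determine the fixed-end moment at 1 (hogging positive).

M_1 = 320.1 kip·ft

Release both end moments; the primary structure is a simply-supported span 12 with redundants M_1 and M_2.
End rotations of the released simple span under the applied load (×1/EI):
  at 1: point load 60.25 at a = 4.8: Pab(L + b)/(6LEI) = 555.3/EI
  at 2: point load 60.25 at a = 4.8: Pab(L + a)/(6LEI) = 485.9/EI
  at 1: triangular load, peak 30: w₀L³/(45EI) = 1152/EI
  at 2: triangular load, peak 30: 7w₀L³/(360EI) = 1008/EI
  θ_10 = 1707/EI,  θ_20 = 1494/EI
Flexibility coefficients: a unit moment at one end gives L/(3EI) there and L/(6EI) at the far end, so f₁₁ = f₂₂ = 4/EI and f₁₂ = f₂₁ = 2/EI.
Compatibility — zero rotation at each built-in end:
  4 M_1 + 2 M_2 = 1707
  2 M_1 + 4 M_2 = 1494
Solving the pair gives M_1 = 320.1 kip·ft and M_2 = 213.4 kip·ft (hogging).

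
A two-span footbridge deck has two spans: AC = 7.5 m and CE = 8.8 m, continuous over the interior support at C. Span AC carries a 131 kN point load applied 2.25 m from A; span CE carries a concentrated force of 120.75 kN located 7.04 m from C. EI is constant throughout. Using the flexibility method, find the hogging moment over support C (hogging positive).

M_C = 116.8 kN·m

Release continuity at C by inserting a hinge; the redundant is the internal moment M_C. The primary structure is two simply-supported spans AC and CE.
End slopes at the hinge C, treating each span as simply supported:
  span AC: point load 131 at a = 2.25: Pab(L + a)/(6LEI) = 335.3/EI
  span CE: point load 120.75 at a = 7.04: Pab(L + b)/(6LEI) = 299.2/EI
  relative rotation θ_0 = (335.3 + 299.2)/EI = 634.5/EI
A unit hogging moment at C produces rotation L₁/(3EI) + L₂/(3EI) = 5.433/EI.
Compatibility: M_C·(L₁+L₂)/(3EI) = θ_0, giving M_C = 116.8 kN·m (hogging).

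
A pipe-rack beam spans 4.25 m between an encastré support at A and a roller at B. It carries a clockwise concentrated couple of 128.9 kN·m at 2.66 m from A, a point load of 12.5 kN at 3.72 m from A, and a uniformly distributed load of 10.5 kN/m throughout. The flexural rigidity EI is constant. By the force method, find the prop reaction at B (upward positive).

R_B = 66.03 kN

Remove the prop at B; the released (primary) structure is a cantilever built in at A.
Downward deflection at the released point B due to the loads:
  clockwise couple 128.9 at a = 2.66: M₀a(2L − a)/(2EI) = 1001/EI
  point load 12.5 at a = 3.72: Pa²(3L − a)/(6EI) = 260.3/EI
  UDL 10.5: wL⁴/(8EI) = 428.2/EI
  δ_0 = 1690/EI
Tip deflection under a unit load at B: L³/(3EI) = 25.59/EI.
Compatibility at B: δ_0 − R_B·δ_{BB} = 0, so R_B = 1690/25.59 = 66.03 kN.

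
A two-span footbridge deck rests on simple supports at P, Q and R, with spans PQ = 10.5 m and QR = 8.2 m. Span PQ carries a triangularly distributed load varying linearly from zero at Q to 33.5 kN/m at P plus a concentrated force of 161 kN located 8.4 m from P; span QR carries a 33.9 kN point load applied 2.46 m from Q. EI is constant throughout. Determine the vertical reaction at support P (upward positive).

Release continuity at Q by inserting a hinge; the redundant is the internal moment M_Q. The primary structure is two simply-supported spans PQ and QR.
End slopes at the hinge Q, treating each span as simply supported:
  span PQ: triangular load, peak 33.5: 7w₀L³/(360EI) = 754.1/EI
  span PQ: point load 161 at a = 8.4: Pab(L + a)/(6LEI) = 852/EI
  span QR: point load 33.9 at a = 2.46: Pab(L + b)/(6LEI) = 135.6/EI
  relative rotation θ_0 = (1606 + 135.6)/EI = 1742/EI
A unit hogging moment at Q produces rotation L₁/(3EI) + L₂/(3EI) = 6.233/EI.
Slope continuity at Q: θ_0 = M_Q·6.233/EI, so M_Q = 1742/6.233 = 279.4 kN·m (hogging).
Span PQ, ΣM about P with M_Q applied at Q: R_Q^{PQ}·10.5 = 1968 + 279.4, so R_Q^{PQ} = 214 kN and R_P = 336.9 − 214 = 122.8 kN.

R_P = 122.8 kN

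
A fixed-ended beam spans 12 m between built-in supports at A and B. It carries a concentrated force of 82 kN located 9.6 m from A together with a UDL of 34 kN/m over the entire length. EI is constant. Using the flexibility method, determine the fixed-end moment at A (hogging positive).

M_A = 439.5 kN·m

Release both end moments; the primary structure is a simply-supported span AB with redundants M_A and M_B.
End rotations of the released simple span under the applied load (×1/EI):
  at A: point load 82 at a = 9.6: Pab(L + b)/(6LEI) = 377.9/EI
  at B: point load 82 at a = 9.6: Pab(L + a)/(6LEI) = 566.8/EI
  at A: UDL 34: wL³/(24EI) = 2448/EI
  at B: UDL 34: wL³/(24EI) = 2448/EI
  θ_A0 = 2826/EI,  θ_B0 = 3015/EI
Flexibility coefficients: a unit moment at one end gives L/(3EI) there and L/(6EI) at the far end, so f₁₁ = f₂₂ = 4/EI and f₁₂ = f₂₁ = 2/EI.
Compatibility — zero rotation at each built-in end:
  4 M_A + 2 M_B = 2826
  2 M_A + 4 M_B = 3015
Solving the pair gives M_A = 439.5 kN·m and M_B = 534 kN·m (hogging).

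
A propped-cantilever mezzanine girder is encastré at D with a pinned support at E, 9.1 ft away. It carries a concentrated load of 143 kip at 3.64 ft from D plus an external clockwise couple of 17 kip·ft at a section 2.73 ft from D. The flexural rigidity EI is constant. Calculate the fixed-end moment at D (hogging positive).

Release the roller at E. Primary structure: cantilever fixed at D.
Free-end deflection of the primary structure under the applied loading (downward +):
  point load 143 at a = 3.64: Pa²(3L − a)/(6EI) = 7471/EI
  clockwise couple 17 at a = 2.73: M₀a(2L − a)/(2EI) = 359/EI
  δ_0 = 7830/EI
Flexibility coefficient — unit upward force at E: δ_{EE} = L³/(3EI) = 251.2/EI.
Compatibility at E: δ_0 − R_E·δ_{EE} = 0, so R_E = 7830/251.2 = 31.17 kip.
Moment equilibrium about D: M_D = Σ(load moments about D) − R_E·L = 537.5 − 31.17×9.1 = 253.8 kip·ft.

M_D = 253.8 kip·ft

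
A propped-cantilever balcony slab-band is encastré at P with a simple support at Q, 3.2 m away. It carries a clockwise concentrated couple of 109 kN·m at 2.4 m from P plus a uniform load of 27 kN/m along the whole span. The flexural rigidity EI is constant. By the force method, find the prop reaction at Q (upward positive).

R_Q = 80.3 kN

Take the reaction at Q as the redundant and release it; the primary structure is a cantilever fixed at P.
Free-end deflection of the primary structure under the applied loading (downward +):
  clockwise couple 109 at a = 2.4: M₀a(2L − a)/(2EI) = 523.2/EI
  UDL 27: wL⁴/(8EI) = 353.9/EI
  δ_0 = 877.1/EI
Flexibility coefficient — unit upward force at Q: δ_{QQ} = L³/(3EI) = 10.92/EI.
The prop prevents deflection at Q: R_Q = δ_0/δ_{QQ} = 877.1/10.92 = 80.3 kN.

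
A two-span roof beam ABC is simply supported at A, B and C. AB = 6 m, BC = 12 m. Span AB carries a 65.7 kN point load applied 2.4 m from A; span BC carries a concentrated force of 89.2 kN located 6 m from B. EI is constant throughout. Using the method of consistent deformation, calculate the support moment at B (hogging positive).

Take M_B as the redundant. Released structure: two simple spans AB and BC with a hinge at B.
End slopes at the hinge B, treating each span as simply supported:
  span AB: point load 65.7 at a = 2.4: Pab(L + a)/(6LEI) = 132.5/EI
  span BC: point load 89.2 at a = 6: Pab(L + b)/(6LEI) = 802.8/EI
  relative rotation θ_0 = (132.5 + 802.8)/EI = 935.3/EI
A unit hogging moment at B produces rotation L₁/(3EI) + L₂/(3EI) = 6/EI.
Compatibility: M_B·(L₁+L₂)/(3EI) = θ_0, giving M_B = 155.9 kN·m (hogging).

M_B = 155.9 kN·m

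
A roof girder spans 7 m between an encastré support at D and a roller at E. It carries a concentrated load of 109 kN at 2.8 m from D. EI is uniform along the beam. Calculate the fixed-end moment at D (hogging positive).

Take the reaction at E as the redundant and release it; the primary structure is a cantilever fixed at D.
Deflection at E on the released cantilever, summing each load's contribution:
  point load 109 at a = 2.8: Pa²(3L − a)/(6EI) = 2592/EI
Flexibility coefficient — unit upward force at E: δ_{EE} = L³/(3EI) = 114.3/EI.
The prop prevents deflection at E: R_E = δ_0/δ_{EE} = 2592/114.3 = 22.67 kN.
Moment equilibrium about D: M_D = Σ(load moments about D) − R_E·L = 305.2 − 22.67×7 = 146.5 kN·m.

M_D = 146.5 kN·m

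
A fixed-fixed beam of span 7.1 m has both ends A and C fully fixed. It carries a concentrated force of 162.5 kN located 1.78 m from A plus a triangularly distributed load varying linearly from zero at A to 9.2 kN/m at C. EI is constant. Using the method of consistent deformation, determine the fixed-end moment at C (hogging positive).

Release both end moments; the primary structure is a simply-supported span AC with redundants M_A and M_C.
Simple-span end rotations at A and C under the given loads:
  at A: point load 162.5 at a = 1.78: Pab(L + b)/(6LEI) = 448.6/EI
  at C: point load 162.5 at a = 1.78: Pab(L + a)/(6LEI) = 320.8/EI
  at A: triangular load, peak 9.2: 7w₀L³/(360EI) = 64.03/EI
  at C: triangular load, peak 9.2: w₀L³/(45EI) = 73.17/EI
  θ_A0 = 512.7/EI,  θ_C0 = 393.9/EI
Flexibility coefficients: a unit moment at one end gives L/(3EI) there and L/(6EI) at the far end, so f₁₁ = f₂₂ = 2.367/EI and f₁₂ = f₂₁ = 1.183/EI.
Compatibility — zero rotation at each built-in end:
  2.367 M_A + 1.183 M_C = 512.7
  1.183 M_A + 2.367 M_C = 393.9
Solving the pair gives M_A = 177.9 kN·m and M_C = 77.52 kN·m (hogging).

M_C = 77.52 kN·m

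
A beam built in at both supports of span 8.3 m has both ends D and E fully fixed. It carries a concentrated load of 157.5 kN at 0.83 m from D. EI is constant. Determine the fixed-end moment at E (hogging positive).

Release both end moments; the primary structure is a simply-supported span DE with redundants M_D and M_E.
End rotations of the released simple span under the applied load (×1/EI):
  at D: point load 157.5 at a = 0.83: Pab(L + b)/(6LEI) = 309.2/EI
  at E: point load 157.5 at a = 0.83: Pab(L + a)/(6LEI) = 179/EI
  θ_D0 = 309.2/EI,  θ_E0 = 179/EI
Flexibility coefficients: a unit moment at one end gives L/(3EI) there and L/(6EI) at the far end, so f₁₁ = f₂₂ = 2.767/EI and f₁₂ = f₂₁ = 1.383/EI.
Compatibility — zero rotation at each built-in end:
  2.767 M_D + 1.383 M_E = 309.2
  1.383 M_D + 2.767 M_E = 179
Solving the pair gives M_D = 105.9 kN·m and M_E = 11.77 kN·m (hogging).

M_E = 11.77 kN·m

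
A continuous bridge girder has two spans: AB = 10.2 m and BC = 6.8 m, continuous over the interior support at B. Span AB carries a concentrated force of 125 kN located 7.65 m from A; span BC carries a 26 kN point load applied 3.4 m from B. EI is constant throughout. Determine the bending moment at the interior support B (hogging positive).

M_B = 138.8 kN·m

Take M_B as the redundant. Released structure: two simple spans AB and BC with a hinge at B.
Discontinuity in slope at B on the released structure — sum the simple-span end rotations:
  span AB: point load 125 at a = 7.65: Pab(L + a)/(6LEI) = 711.2/EI
  span BC: point load 26 at a = 3.4: Pab(L + b)/(6LEI) = 75.14/EI
  relative rotation θ_0 = (711.2 + 75.14)/EI = 786.4/EI
A unit hogging moment at B produces rotation L₁/(3EI) + L₂/(3EI) = 5.667/EI.
Slope continuity at B: θ_0 = M_B·5.667/EI, so M_B = 786.4/5.667 = 138.8 kN·m (hogging).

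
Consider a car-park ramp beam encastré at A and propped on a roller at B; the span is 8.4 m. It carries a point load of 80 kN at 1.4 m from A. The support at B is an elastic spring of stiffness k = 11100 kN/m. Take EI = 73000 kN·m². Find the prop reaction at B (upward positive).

R_B = 3.047 kN

Remove the prop at B; the released (primary) structure is a cantilever built in at A.
Free-end deflection of the primary structure under the applied loading (downward +):
  point load 80 at a = 1.4: Pa²(3L − a)/(6EI) = 622/EI
Tip deflection under a unit load at B: L³/(3EI) = 197.6/EI.
With EI = 73000 kN·m²: δ_0 = 0.00852 m and δ_{BB} = 0.002706 m/kN.
Compatibility — the spring shortens by R_B/k under the reaction it provides: δ_0 − R_B·δ_{BB} = R_B/k. With 1/k = 0.00009 m/kN, R_B = δ_0 / (δ_{BB} + 1/k) = 0.00852 / (0.002706 + 0.00009) = 3.047 kN.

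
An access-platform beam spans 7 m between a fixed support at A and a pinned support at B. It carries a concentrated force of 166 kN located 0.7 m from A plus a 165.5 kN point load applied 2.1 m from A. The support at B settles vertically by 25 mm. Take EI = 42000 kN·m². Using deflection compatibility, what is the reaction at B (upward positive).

R_B = 13.33 kN

Release the roller at B. Primary structure: cantilever fixed at A.
Downward deflection at the released point B due to the loads:
  point load 166 at a = 0.7: Pa²(3L − a)/(6EI) = 275.2/EI
  point load 165.5 at a = 2.1: Pa²(3L − a)/(6EI) = 2299/EI
  δ_0 = 2574/EI
Flexibility coefficient — unit upward force at B: δ_{BB} = L³/(3EI) = 114.3/EI.
With EI = 42000 kN·m²: δ_0 = 0.061292 m and δ_{BB} = 0.002722 m/kN.
Compatibility — the beam at B must follow the support down by 0.025 m: δ_0 − R_B·δ_{BB} = 0.025, so R_B = (0.061292 − 0.025)/0.002722 = 13.33 kN.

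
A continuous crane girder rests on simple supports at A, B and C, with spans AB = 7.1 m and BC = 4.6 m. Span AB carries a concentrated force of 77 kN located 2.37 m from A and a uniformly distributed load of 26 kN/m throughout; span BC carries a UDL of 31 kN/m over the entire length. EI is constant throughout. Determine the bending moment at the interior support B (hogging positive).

Insert a hinge at B; M_B is the redundant, and each span becomes simply supported.
Discontinuity in slope at B on the released structure — sum the simple-span end rotations:
  span AB: point load 77 at a = 2.37: Pab(L + a)/(6LEI) = 191.9/EI
  span AB: UDL 26: wL³/(24EI) = 387.7/EI
  span BC: UDL 31: wL³/(24EI) = 125.7/EI
  relative rotation θ_0 = (579.6 + 125.7)/EI = 705.3/EI
A unit hogging moment at B produces rotation L₁/(3EI) + L₂/(3EI) = 3.9/EI.
Slope continuity at B: θ_0 = M_B·3.9/EI, so M_B = 705.3/3.9 = 180.9 kN·m (hogging).

M_B = 180.9 kN·m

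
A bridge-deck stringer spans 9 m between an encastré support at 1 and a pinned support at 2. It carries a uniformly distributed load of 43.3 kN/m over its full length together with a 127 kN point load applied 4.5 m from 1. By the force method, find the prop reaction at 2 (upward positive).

R_2 = 185.8 kN

Take the reaction at 2 as the redundant and release it; the primary structure is a cantilever fixed at 1.
Downward deflection at the released point 2 due to the loads:
  UDL 43.3: wL⁴/(8EI) = 35511/EI
  point load 127 at a = 4.5: Pa²(3L − a)/(6EI) = 9644/EI
  δ_0 = 45155/EI
Flexibility coefficient — unit upward force at 2: δ_{22} = L³/(3EI) = 243/EI.
The prop prevents deflection at 2: R_2 = δ_0/δ_{22} = 45155/243 = 185.8 kN.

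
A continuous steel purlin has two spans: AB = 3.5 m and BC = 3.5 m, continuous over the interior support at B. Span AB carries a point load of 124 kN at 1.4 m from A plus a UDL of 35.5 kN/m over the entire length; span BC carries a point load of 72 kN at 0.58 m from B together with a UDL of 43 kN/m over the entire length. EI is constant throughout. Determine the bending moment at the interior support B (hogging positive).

M_B = 112.5 kN·m

Insert a hinge at B; M_B is the redundant, and each span becomes simply supported.
Discontinuity in slope at B on the released structure — sum the simple-span end rotations:
  span AB: point load 124 at a = 1.4: Pab(L + a)/(6LEI) = 85.06/EI
  span AB: UDL 35.5: wL³/(24EI) = 63.42/EI
  span BC: point load 72 at a = 0.58: Pab(L + b)/(6LEI) = 37.28/EI
  span BC: UDL 43: wL³/(24EI) = 76.82/EI
  relative rotation θ_0 = (148.5 + 114.1)/EI = 262.6/EI
A unit hogging moment at B produces rotation L₁/(3EI) + L₂/(3EI) = 2.333/EI.
Compatibility: M_B·(L₁+L₂)/(3EI) = θ_0, giving M_B = 112.5 kN·m (hogging).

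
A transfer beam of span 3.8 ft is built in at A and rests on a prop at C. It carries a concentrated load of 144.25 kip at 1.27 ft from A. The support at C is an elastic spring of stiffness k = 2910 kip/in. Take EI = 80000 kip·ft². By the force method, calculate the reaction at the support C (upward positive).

Remove the prop at C; the released (primary) structure is a cantilever built in at A.
Primary-structure tip deflection at C by superposition:
  point load 144.25 at a = 1.27: Pa²(3L − a)/(6EI) = 392.8/EI
Flexibility coefficient — unit upward force at C: δ_{CC} = L³/(3EI) = 18.29/EI.
With EI = 80000 kip·ft²: δ_0 = 0.00491 ft and δ_{CC} = 0.000229 ft/kip.
Compatibility — the spring shortens by R_C/k under the reaction it provides: δ_0 − R_C·δ_{CC} = R_C/k. With 1/k = 1/(2910×12) ft/kip = 0.000029 ft/kip, R_C = δ_0 / (δ_{CC} + 1/k) = 0.00491 / (0.000229 + 0.000029) = 19.09 kip.

R_C = 19.09 kip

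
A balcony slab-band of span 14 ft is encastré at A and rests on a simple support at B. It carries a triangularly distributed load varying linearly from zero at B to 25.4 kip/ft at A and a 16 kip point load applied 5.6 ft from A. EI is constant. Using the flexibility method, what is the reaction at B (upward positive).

R_B = 38.89 kip

Release the roller at B. Primary structure: cantilever fixed at A.
Primary-structure tip deflection at B by superposition:
  triangular load, peak 25.4 at the fixed end: w₀L⁴/(30EI) = 32526/EI
  point load 16 at a = 5.6: Pa²(3L − a)/(6EI) = 3044/EI
  δ_0 = 35570/EI
Tip deflection under a unit load at B: L³/(3EI) = 914.7/EI.
The prop prevents deflection at B: R_B = δ_0/δ_{BB} = 35570/914.7 = 38.89 kip.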